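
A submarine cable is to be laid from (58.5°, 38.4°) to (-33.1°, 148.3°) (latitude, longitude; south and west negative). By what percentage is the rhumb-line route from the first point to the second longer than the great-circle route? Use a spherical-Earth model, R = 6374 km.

Great circle: σ = 2.2327 rad → d_gc = Rσ = 14231.2 km
Rhumb: Δφ = -1.5987, Δλ = +1.9181, Δψ = -1.8786, q = Δφ/Δψ = 0.8510 → d_rh = R√(Δφ²+q²Δλ²) = 14563.7 km
Excess = (14563.7 − 14231.2) / 14231.2 = 332.5 / 14231.2 = 2.34% ≈ 2.3%

2.3%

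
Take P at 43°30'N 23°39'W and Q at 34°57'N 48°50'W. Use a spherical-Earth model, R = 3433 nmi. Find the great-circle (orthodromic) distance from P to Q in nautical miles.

cos σ = sin φ₁ sin φ₂ + cos φ₁ cos φ₂ cos Δλ
      = sin(43.50°)sin(34.95°) + cos(43.50°)cos(34.95°)cos(-25.18°) = 0.9324
σ = 21.192° → d = Rσ = 3433·0.36987 = 1270 nmi

1270 nmi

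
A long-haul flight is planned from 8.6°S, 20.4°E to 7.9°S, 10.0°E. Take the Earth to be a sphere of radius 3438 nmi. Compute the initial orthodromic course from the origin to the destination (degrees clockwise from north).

273.1°

N = sin Δλ·cos φ₂ = -0.1788;  D = cos φ₁ sin φ₂ − sin φ₁ cos φ₂ cos Δλ = +0.0098
initial course = atan2(N, D) = 273.13°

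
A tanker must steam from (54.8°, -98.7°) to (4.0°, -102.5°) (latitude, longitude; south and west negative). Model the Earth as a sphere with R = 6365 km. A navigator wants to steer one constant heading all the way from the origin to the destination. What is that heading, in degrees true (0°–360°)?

183.5°

Δψ = ln[tan(π/4+φ₂/2)/tan(π/4+φ₁/2)] = -1.0783
Δλ = -0.0663 rad (taken the short way round)
course = atan2(Δλ, Δψ) = 183.52°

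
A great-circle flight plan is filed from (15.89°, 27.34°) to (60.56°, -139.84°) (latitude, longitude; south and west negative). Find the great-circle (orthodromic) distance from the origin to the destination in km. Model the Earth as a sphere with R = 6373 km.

11441 km

Haversine: a = sin²(Δφ/2)+cos φ₁ cos φ₂ sin²(Δλ/2) = 0.61125;  σ = 2·atan2(√a,√(1−a))
σ = 102.856° → d = Rσ = 6373·1.79518 = 11441 km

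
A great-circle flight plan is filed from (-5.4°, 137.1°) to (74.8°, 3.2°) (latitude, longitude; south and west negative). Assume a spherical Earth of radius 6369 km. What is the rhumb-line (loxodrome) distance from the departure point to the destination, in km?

Rhumb course C = atan2(Δλ, Δψ) with Δψ = ln[tan(π/4+φ₂/2)/tan(π/4+φ₁/2)] = +2.1086, Δλ = -2.3370 → C = 312.06°
d = R·|Δφ| / |cos C| = 6369·1.39975 / 0.66989 = 13308 km

13308 km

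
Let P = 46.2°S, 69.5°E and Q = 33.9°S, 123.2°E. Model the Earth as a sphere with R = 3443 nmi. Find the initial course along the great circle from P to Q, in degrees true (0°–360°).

92.7°

θ = atan2( sin Δλ·cos φ₂ ,  cos φ₁ sin φ₂ − sin φ₁ cos φ₂ cos Δλ )
  = atan2(+0.6689, -0.0314) = 92.69°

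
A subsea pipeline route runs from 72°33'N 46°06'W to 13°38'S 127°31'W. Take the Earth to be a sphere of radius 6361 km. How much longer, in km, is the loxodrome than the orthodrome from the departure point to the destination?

376 km

Great circle: cos σ = sin φ₁ sin φ₂ + cos φ₁ cos φ₂ cos Δλ,  σ = 1.7532 rad → d_gc = 11151.9 km
Rhumb line: Δψ = -2.1145, q = Δφ/Δψ = 0.7114, d_rh = R√(Δφ²+q²Δλ²) = 11528.0 km
Excess = 11528.0 − 11151.9 = 376.1 ≈ 376 km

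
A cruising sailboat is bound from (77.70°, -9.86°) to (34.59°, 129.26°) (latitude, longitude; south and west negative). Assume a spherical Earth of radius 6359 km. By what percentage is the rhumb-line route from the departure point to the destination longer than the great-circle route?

21.3%

Great circle: σ = 1.1351 rad → d_gc = Rσ = 7217.9 km
Rhumb: Δφ = -0.7524, Δλ = +2.4281, Δψ = -1.5838, q = Δφ/Δψ = 0.4751 → d_rh = R√(Δφ²+q²Δλ²) = 8757.7 km
Excess = (8757.7 − 7217.9) / 7217.9 = 1539.8 / 7217.9 = 21.33% ≈ 21.3%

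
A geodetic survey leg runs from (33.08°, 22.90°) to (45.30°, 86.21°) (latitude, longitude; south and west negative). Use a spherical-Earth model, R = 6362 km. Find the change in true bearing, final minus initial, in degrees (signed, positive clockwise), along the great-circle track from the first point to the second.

Initial bearing θ₁ = atan2(sin Δλ cos φ₂, cos φ₁ sin φ₂ − sin φ₁ cos φ₂ cos Δλ) = 56.05°
Final bearing θ₂ = (initial bearing from the destination back to the start) + 180° = 98.84°
Δθ = θ₂ − θ₁ = +42.8°

+42.8°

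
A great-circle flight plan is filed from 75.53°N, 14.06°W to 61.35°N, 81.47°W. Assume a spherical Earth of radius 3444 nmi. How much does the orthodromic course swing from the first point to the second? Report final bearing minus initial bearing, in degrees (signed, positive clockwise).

-64.0°

At departure: θ₁ = atan2(sin Δλ cos φ₂, cos φ₁ sin φ₂ − sin φ₁ cos φ₂ cos Δλ) = 275.28°
At arrival: θ₂ = atan2(sin Δλ cos φ₁, −cos φ₂ sin φ₁ + sin φ₂ cos φ₁ cos Δλ) = 211.26°
Δθ = θ₂ − θ₁ = -64.0°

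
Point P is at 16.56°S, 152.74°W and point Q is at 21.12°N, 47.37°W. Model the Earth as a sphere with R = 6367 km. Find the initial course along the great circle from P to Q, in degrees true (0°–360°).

θ = atan2( sin Δλ·cos φ₂ ,  cos φ₁ sin φ₂ − sin φ₁ cos φ₂ cos Δλ )
  = atan2(+0.8995, +0.2749) = 73.01°

73.0°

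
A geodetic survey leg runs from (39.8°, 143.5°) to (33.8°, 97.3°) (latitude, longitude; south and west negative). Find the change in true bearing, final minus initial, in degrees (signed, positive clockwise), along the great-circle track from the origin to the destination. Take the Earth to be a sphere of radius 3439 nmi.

At departure: θ₁ = atan2(sin Δλ cos φ₂, cos φ₁ sin φ₂ − sin φ₁ cos φ₂ cos Δλ) = 275.64°
At arrival: θ₂ = atan2(sin Δλ cos φ₁, −cos φ₂ sin φ₁ + sin φ₂ cos φ₁ cos Δλ) = 246.94°
Δθ = θ₂ − θ₁ = -28.7°

-28.7°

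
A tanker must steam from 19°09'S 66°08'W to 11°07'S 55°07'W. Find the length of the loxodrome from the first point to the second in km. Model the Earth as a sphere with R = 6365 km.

Δψ = ln[tan(π/4+φ₂/2)/tan(π/4+φ₁/2)] = +0.1454;  Δφ = +0.1402 rad,  Δλ = +0.1923 rad
q = Δφ/Δψ = 0.9644
d = R·√(Δφ² + q²Δλ²) = 6365·0.23247 = 1480 km

1480 km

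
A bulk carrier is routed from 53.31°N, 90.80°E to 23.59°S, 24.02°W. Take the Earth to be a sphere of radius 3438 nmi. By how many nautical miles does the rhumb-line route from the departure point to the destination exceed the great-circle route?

205 nmi

Great circle: cos σ = sin φ₁ sin φ₂ + cos φ₁ cos φ₂ cos Δλ,  σ = 2.1541 rad → d_gc = 7405.7 nmi
Rhumb line: Δψ = -1.5277, q = Δφ/Δψ = 0.8785, d_rh = R√(Δφ²+q²Δλ²) = 7611.1 nmi
Excess = 7611.1 − 7405.7 = 205.4 ≈ 205 nmi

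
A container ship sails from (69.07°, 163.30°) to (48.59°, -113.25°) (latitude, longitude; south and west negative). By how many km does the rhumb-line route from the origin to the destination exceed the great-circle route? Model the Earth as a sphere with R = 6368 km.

344 km

Great circle: cos σ = sin φ₁ sin φ₂ + cos φ₁ cos φ₂ cos Δλ,  σ = 0.7562 rad → d_gc = 4815.4 km
Rhumb line: Δψ = -0.7160, q = Δφ/Δψ = 0.4992, d_rh = R√(Δφ²+q²Δλ²) = 5159.2 km
Excess = 5159.2 − 4815.4 = 343.8 ≈ 344 km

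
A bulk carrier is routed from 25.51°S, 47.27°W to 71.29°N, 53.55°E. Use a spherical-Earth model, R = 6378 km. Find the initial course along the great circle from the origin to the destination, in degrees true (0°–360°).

20.8°

N = sin Δλ·cos φ₂ = +0.3151;  D = cos φ₁ sin φ₂ − sin φ₁ cos φ₂ cos Δλ = +0.8289
initial course = atan2(N, D) = 20.81°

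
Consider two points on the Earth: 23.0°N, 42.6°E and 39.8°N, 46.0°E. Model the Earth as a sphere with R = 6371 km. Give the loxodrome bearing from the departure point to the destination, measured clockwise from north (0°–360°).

Meridional parts: M(φ₁)=+0.4127, M(φ₂)=+0.7584 → ΔM = +0.3457;  Δλ = +0.0593 rad
tan C = Δλ / ΔM = +0.1717 → C = 9.74°

9.7°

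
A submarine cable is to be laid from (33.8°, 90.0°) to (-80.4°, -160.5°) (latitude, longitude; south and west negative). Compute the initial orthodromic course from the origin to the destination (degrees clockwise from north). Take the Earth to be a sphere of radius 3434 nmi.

168.7°

θ = atan2( sin Δλ·cos φ₂ ,  cos φ₁ sin φ₂ − sin φ₁ cos φ₂ cos Δλ )
  = atan2(+0.1572, -0.7884) = 168.72°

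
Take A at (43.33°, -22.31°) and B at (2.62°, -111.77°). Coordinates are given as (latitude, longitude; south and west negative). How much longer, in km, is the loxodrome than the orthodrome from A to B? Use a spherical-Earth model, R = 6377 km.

213 km

Great circle: cos σ = sin φ₁ sin φ₂ + cos φ₁ cos φ₂ cos Δλ,  σ = 1.5326 rad → d_gc = 9773.2 km
Rhumb line: Δψ = -0.7950, q = Δφ/Δψ = 0.8937, d_rh = R√(Δφ²+q²Δλ²) = 9986.0 km
Excess = 9986.0 − 9773.2 = 212.8 ≈ 213 km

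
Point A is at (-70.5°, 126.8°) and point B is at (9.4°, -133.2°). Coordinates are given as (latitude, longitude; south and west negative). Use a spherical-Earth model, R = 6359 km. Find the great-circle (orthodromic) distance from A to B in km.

cos σ = sin φ₁ sin φ₂ + cos φ₁ cos φ₂ cos Δλ
      = sin(-70.50°)sin(9.40°) + cos(-70.50°)cos(9.40°)cos(100.00°) = -0.2111
σ = 102.189° → d = Rσ = 6359·1.78354 = 11342 km

11342 km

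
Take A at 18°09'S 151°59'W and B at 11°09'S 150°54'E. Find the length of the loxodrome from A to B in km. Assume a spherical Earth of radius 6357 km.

Δψ = ln[tan(π/4+φ₂/2)/tan(π/4+φ₁/2)] = +0.1264;  Δφ = +0.1222 rad,  Δλ = -0.9969 rad
q = Δφ/Δψ = 0.9668
d = R·√(Δφ² + q²Δλ²) = 6357·0.97149 = 6176 km

6176 km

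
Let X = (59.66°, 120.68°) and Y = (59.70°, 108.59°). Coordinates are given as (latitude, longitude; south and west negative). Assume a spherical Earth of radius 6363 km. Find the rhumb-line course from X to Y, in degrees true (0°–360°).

270.4°

Δψ = ln[tan(π/4+φ₂/2)/tan(π/4+φ₁/2)] = +0.0014
Δλ = -0.2110 rad (taken the short way round)
course = atan2(Δλ, Δψ) = 270.38°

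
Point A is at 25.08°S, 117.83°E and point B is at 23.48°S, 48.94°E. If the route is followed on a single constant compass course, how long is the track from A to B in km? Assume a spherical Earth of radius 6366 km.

Δψ = ln[tan(π/4+φ₂/2)/tan(π/4+φ₁/2)] = +0.0306;  Δφ = +0.0279 rad,  Δλ = -1.2024 rad
q = Δφ/Δψ = 0.9115
d = R·√(Δφ² + q²Δλ²) = 6366·1.09631 = 6979 km

6979 km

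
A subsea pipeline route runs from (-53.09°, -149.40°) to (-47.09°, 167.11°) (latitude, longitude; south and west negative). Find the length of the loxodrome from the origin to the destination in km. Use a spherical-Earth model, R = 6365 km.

Rhumb course C = atan2(Δλ, Δψ) with Δψ = ln[tan(π/4+φ₂/2)/tan(π/4+φ₁/2)] = +0.1635, Δλ = -0.7590 → C = 282.16°
d = R·|Δφ| / |cos C| = 6365·0.10472 / 0.21058 = 3165 km

3165 km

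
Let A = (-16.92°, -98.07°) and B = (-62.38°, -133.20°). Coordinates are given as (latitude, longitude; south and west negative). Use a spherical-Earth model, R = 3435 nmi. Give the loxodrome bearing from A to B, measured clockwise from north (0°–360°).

209.1°

Meridional parts: M(φ₁)=-0.2997, M(φ₂)=-1.4032 → ΔM = -1.1035;  Δλ = -0.6131 rad
tan C = Δλ / ΔM = +0.5556 → C = 209.06°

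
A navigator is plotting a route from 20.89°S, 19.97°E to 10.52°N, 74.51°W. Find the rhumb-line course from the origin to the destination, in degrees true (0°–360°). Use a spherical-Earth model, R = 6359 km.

Δψ = ln[tan(π/4+φ₂/2)/tan(π/4+φ₁/2)] = +0.5576
Δλ = -1.6490 rad (taken the short way round)
course = atan2(Δλ, Δψ) = 288.68°

288.7°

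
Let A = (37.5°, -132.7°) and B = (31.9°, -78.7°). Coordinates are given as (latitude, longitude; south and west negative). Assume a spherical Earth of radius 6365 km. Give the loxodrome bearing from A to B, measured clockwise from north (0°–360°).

97.2°

Meridional parts: M(φ₁)=+0.7070, M(φ₂)=+0.5880 → ΔM = -0.1190;  Δλ = +0.9425 rad
tan C = Δλ / ΔM = -7.9216 → C = 97.19°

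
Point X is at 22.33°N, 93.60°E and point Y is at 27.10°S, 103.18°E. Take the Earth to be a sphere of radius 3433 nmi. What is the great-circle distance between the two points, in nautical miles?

Haversine: a = sin²(Δφ/2)+cos φ₁ cos φ₂ sin²(Δλ/2) = 0.18055;  σ = 2·atan2(√a,√(1−a))
σ = 50.291° → d = Rσ = 3433·0.87774 = 3013 nmi

3013 nmi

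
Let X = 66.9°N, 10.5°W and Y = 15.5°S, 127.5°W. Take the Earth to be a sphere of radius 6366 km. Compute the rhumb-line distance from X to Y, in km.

13589 km

Δψ = ln[tan(π/4+φ₂/2)/tan(π/4+φ₁/2)] = -1.8618;  Δφ = -1.4382 rad,  Δλ = -2.0420 rad
q = Δφ/Δψ = 0.7725
d = R·√(Δφ² + q²Δλ²) = 6366·2.13460 = 13589 km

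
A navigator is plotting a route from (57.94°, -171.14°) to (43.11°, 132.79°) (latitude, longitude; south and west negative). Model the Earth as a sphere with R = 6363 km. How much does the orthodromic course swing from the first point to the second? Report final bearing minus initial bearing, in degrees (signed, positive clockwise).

At departure: θ₁ = atan2(sin Δλ cos φ₂, cos φ₁ sin φ₂ − sin φ₁ cos φ₂ cos Δλ) = 271.65°
At arrival: θ₂ = atan2(sin Δλ cos φ₁, −cos φ₂ sin φ₁ + sin φ₂ cos φ₁ cos Δλ) = 226.62°
Δθ = θ₂ − θ₁ = -45.0°

-45.0°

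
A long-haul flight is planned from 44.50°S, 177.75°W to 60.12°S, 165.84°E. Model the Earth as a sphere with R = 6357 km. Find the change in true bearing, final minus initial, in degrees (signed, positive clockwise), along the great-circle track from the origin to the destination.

At departure: θ₁ = atan2(sin Δλ cos φ₂, cos φ₁ sin φ₂ − sin φ₁ cos φ₂ cos Δλ) = 206.40°
At arrival: θ₂ = atan2(sin Δλ cos φ₁, −cos φ₂ sin φ₁ + sin φ₂ cos φ₁ cos Δλ) = 219.54°
Δθ = θ₂ − θ₁ = +13.1°

+13.1°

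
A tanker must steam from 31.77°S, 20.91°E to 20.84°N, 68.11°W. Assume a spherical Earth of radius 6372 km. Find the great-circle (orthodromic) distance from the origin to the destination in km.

cos σ = sin φ₁ sin φ₂ + cos φ₁ cos φ₂ cos Δλ
      = sin(-31.77°)sin(20.84°) + cos(-31.77°)cos(20.84°)cos(-89.02°) = -0.1737
σ = 100.004° → d = Rσ = 6372·1.74540 = 11122 km

11122 km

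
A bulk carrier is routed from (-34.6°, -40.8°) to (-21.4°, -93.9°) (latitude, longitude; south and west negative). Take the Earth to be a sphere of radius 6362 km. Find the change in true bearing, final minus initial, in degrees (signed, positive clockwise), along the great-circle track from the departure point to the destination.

+26.6°

At departure: θ₁ = atan2(sin Δλ cos φ₂, cos φ₁ sin φ₂ − sin φ₁ cos φ₂ cos Δλ) = 271.32°
At arrival: θ₂ = atan2(sin Δλ cos φ₁, −cos φ₂ sin φ₁ + sin φ₂ cos φ₁ cos Δλ) = 297.89°
Δθ = θ₂ − θ₁ = +26.6°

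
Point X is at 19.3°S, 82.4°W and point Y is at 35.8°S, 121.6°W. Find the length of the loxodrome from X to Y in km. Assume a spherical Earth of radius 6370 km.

4259 km

Δψ = ln[tan(π/4+φ₂/2)/tan(π/4+φ₁/2)] = -0.3266;  Δφ = -0.2880 rad,  Δλ = -0.6842 rad
q = Δφ/Δψ = 0.8819
d = R·√(Δφ² + q²Δλ²) = 6370·0.66854 = 4259 km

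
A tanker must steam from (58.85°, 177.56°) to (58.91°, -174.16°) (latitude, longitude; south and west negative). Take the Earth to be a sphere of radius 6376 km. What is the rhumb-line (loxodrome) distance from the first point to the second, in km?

Δψ = ln[tan(π/4+φ₂/2)/tan(π/4+φ₁/2)] = +0.0020;  Δφ = +0.0010 rad,  Δλ = +0.1445 rad
q = Δφ/Δψ = 0.5168
d = R·√(Δφ² + q²Δλ²) = 6376·0.07470 = 476 km

476 km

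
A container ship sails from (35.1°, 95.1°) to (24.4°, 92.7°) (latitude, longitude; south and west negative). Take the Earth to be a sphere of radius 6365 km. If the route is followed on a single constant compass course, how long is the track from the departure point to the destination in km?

Δψ = ln[tan(π/4+φ₂/2)/tan(π/4+φ₁/2)] = -0.2156;  Δφ = -0.1868 rad,  Δλ = -0.0419 rad
q = Δφ/Δψ = 0.8661
d = R·√(Δφ² + q²Δλ²) = 6365·0.19024 = 1211 km

1211 km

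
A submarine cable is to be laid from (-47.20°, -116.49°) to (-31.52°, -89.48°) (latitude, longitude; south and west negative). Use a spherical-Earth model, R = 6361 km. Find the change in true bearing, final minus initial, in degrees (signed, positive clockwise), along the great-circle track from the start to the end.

-17.5°

At departure: θ₁ = atan2(sin Δλ cos φ₂, cos φ₁ sin φ₂ − sin φ₁ cos φ₂ cos Δλ) = 62.44°
At arrival: θ₂ = atan2(sin Δλ cos φ₁, −cos φ₂ sin φ₁ + sin φ₂ cos φ₁ cos Δλ) = 44.96°
Δθ = θ₂ − θ₁ = -17.5°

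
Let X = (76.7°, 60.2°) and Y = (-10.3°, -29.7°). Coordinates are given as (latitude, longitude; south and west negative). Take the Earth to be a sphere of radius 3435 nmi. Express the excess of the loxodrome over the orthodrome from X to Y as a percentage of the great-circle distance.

4.9%

Great circle: σ = 1.7453 rad → d_gc = Rσ = 5995.1 nmi
Rhumb: Δφ = -1.5184, Δλ = -1.5691, Δψ = -2.3299, q = Δφ/Δψ = 0.6517 → d_rh = R√(Δφ²+q²Δλ²) = 6288.4 nmi
Excess = (6288.4 − 5995.1) / 5995.1 = 293.3 / 5995.1 = 4.89% ≈ 4.9%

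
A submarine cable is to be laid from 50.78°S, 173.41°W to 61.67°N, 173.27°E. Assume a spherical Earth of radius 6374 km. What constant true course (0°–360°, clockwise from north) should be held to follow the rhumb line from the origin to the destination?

354.5°

Meridional parts: M(φ₁)=-1.0320, M(φ₂)=+1.3768 → ΔM = +2.4088;  Δλ = -0.2325 rad
tan C = Δλ / ΔM = -0.0965 → C = 354.49°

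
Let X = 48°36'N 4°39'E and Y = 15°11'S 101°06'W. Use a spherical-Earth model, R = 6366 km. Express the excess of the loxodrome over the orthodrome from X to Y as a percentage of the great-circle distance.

Great circle: σ = 1.9495 rad → d_gc = Rσ = 12410.4 km
Rhumb: Δφ = -1.1132, Δλ = -1.8457, Δψ = -1.2414, q = Δφ/Δψ = 0.8968 → d_rh = R√(Δφ²+q²Δλ²) = 12698.3 km
Excess = (12698.3 − 12410.4) / 12410.4 = 287.9 / 12410.4 = 2.32% ≈ 2.3%

2.3%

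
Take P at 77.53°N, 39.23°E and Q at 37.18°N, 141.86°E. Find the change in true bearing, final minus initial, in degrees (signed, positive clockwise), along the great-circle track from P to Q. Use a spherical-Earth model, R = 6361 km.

At departure: θ₁ = atan2(sin Δλ cos φ₂, cos φ₁ sin φ₂ − sin φ₁ cos φ₂ cos Δλ) = 68.86°
At arrival: θ₂ = atan2(sin Δλ cos φ₁, −cos φ₂ sin φ₁ + sin φ₂ cos φ₁ cos Δλ) = 165.36°
Δθ = θ₂ − θ₁ = +96.5°

+96.5°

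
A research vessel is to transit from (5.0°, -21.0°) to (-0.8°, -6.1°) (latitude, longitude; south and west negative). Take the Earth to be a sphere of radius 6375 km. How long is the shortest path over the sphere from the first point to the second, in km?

1777 km

Haversine: a = sin²(Δφ/2)+cos φ₁ cos φ₂ sin²(Δλ/2) = 0.01931;  σ = 2·atan2(√a,√(1−a))
σ = 15.974° → d = Rσ = 6375·0.27879 = 1777 km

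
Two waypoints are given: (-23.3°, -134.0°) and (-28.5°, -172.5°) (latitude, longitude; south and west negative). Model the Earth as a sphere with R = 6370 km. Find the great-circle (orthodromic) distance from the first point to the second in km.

Haversine: a = sin²(Δφ/2)+cos φ₁ cos φ₂ sin²(Δλ/2) = 0.08979;  σ = 2·atan2(√a,√(1−a))
σ = 34.873° → d = Rσ = 6370·0.60866 = 3877 km

3877 km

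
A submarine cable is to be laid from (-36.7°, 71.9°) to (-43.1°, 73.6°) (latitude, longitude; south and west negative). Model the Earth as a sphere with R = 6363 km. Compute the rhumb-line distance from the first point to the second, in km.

Rhumb course C = atan2(Δλ, Δψ) with Δψ = ln[tan(π/4+φ₂/2)/tan(π/4+φ₁/2)] = -0.1458, Δλ = +0.0297 → C = 168.50°
d = R·|Δφ| / |cos C| = 6363·0.11170 / 0.97991 = 725 km

725 km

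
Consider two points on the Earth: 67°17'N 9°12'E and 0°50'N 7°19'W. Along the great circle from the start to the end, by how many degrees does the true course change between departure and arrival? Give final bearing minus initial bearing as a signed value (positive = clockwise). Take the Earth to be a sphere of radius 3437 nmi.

At departure: θ₁ = atan2(sin Δλ cos φ₂, cos φ₁ sin φ₂ − sin φ₁ cos φ₂ cos Δλ) = 197.93°
At arrival: θ₂ = atan2(sin Δλ cos φ₁, −cos φ₂ sin φ₁ + sin φ₂ cos φ₁ cos Δλ) = 186.83°
Δθ = θ₂ − θ₁ = -11.1°

-11.1°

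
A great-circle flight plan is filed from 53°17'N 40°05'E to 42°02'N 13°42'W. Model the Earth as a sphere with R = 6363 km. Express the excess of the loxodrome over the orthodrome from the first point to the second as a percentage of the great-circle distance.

Great circle: σ = 0.6450 rad → d_gc = Rσ = 4104.2 km
Rhumb: Δφ = -0.1963, Δλ = -0.9387, Δψ = -0.2931, q = Δφ/Δψ = 0.6698 → d_rh = R√(Δφ²+q²Δλ²) = 4191.5 km
Excess = (4191.5 − 4104.2) / 4104.2 = 87.3 / 4104.2 = 2.13% ≈ 2.1%

2.1%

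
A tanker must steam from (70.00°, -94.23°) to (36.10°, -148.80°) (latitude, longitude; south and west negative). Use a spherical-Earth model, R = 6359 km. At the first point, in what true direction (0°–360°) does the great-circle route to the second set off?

N = sin Δλ·cos φ₂ = -0.6584;  D = cos φ₁ sin φ₂ − sin φ₁ cos φ₂ cos Δλ = -0.2386
initial course = atan2(N, D) = 250.08°

250.1°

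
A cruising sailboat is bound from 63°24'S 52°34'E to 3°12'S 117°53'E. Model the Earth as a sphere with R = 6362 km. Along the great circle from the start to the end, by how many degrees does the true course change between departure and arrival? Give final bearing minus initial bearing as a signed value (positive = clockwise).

-44.3°

Initial bearing θ₁ = atan2(sin Δλ cos φ₂, cos φ₁ sin φ₂ − sin φ₁ cos φ₂ cos Δλ) = 69.02°
Final bearing θ₂ = (initial bearing from the destination back to the start) + 180° = 24.75°
Δθ = θ₂ − θ₁ = -44.3°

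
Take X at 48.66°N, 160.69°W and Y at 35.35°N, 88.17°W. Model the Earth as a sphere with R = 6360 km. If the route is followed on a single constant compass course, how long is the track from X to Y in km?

6127 km

Δψ = ln[tan(π/4+φ₂/2)/tan(π/4+φ₁/2)] = -0.3145;  Δφ = -0.2323 rad,  Δλ = +1.2657 rad
q = Δφ/Δψ = 0.7387
d = R·√(Δφ² + q²Δλ²) = 6360·0.96339 = 6127 km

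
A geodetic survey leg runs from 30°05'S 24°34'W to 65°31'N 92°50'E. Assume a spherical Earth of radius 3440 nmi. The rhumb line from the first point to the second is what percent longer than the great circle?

Great circle: σ = 2.2411 rad → d_gc = Rσ = 7709.3 nmi
Rhumb: Δφ = +1.6685, Δλ = +2.0490, Δψ = +2.0790, q = Δφ/Δψ = 0.8026 → d_rh = R√(Δφ²+q²Δλ²) = 8058.9 nmi
Excess = (8058.9 − 7709.3) / 7709.3 = 349.6 / 7709.3 = 4.53% ≈ 4.5%

4.5%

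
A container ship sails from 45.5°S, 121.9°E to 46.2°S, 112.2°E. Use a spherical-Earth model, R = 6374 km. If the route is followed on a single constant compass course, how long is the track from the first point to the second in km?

756 km

Δψ = ln[tan(π/4+φ₂/2)/tan(π/4+φ₁/2)] = -0.0175;  Δφ = -0.0122 rad,  Δλ = -0.1693 rad
q = Δφ/Δψ = 0.6965
d = R·√(Δφ² + q²Δλ²) = 6374·0.11855 = 756 km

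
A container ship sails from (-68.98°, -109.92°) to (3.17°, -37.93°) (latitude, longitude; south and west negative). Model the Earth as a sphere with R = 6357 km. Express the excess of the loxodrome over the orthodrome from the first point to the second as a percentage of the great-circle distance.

2.8%

Great circle: σ = 1.5116 rad → d_gc = Rσ = 9609.5 km
Rhumb: Δφ = +1.2593, Δλ = +1.2565, Δψ = +1.7400, q = Δφ/Δψ = 0.7237 → d_rh = R√(Δφ²+q²Δλ²) = 9874.1 km
Excess = (9874.1 − 9609.5) / 9609.5 = 264.6 / 9609.5 = 2.754% ≈ 2.8%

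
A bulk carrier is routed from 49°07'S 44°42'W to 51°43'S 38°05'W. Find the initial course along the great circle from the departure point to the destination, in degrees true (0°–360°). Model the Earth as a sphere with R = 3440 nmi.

124.2°

N = sin Δλ·cos φ₂ = +0.0714;  D = cos φ₁ sin φ₂ − sin φ₁ cos φ₂ cos Δλ = -0.0485
initial course = atan2(N, D) = 124.18°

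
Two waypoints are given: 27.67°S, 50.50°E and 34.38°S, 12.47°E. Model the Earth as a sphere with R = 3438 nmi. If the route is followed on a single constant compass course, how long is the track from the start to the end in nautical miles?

1995 nmi

Rhumb course C = atan2(Δλ, Δψ) with Δψ = ln[tan(π/4+φ₂/2)/tan(π/4+φ₁/2)] = -0.1368, Δλ = -0.6637 → C = 258.35°
d = R·|Δφ| / |cos C| = 3438·0.11711 / 0.20186 = 1995 nmi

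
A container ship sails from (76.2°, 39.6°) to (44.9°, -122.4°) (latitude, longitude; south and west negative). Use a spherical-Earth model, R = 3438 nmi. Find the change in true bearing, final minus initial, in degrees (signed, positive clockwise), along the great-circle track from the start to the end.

At departure: θ₁ = atan2(sin Δλ cos φ₂, cos φ₁ sin φ₂ − sin φ₁ cos φ₂ cos Δλ) = 345.10°
At arrival: θ₂ = atan2(sin Δλ cos φ₁, −cos φ₂ sin φ₁ + sin φ₂ cos φ₁ cos Δλ) = 184.97°
Δθ = θ₂ − θ₁ = -160.1°

-160.1°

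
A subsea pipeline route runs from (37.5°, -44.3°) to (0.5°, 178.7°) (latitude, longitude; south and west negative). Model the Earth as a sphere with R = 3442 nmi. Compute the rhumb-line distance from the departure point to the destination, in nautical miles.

Δψ = ln[tan(π/4+φ₂/2)/tan(π/4+φ₁/2)] = -0.6982;  Δφ = -0.6458 rad,  Δλ = -2.3911 rad
q = Δφ/Δψ = 0.9249
d = R·√(Δφ² + q²Δλ²) = 3442·2.30383 = 7930 nmi

7930 nmi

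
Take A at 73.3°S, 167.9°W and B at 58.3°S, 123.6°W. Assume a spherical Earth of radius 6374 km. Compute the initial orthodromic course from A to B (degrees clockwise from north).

72.5°

N = sin Δλ·cos φ₂ = +0.3670;  D = cos φ₁ sin φ₂ − sin φ₁ cos φ₂ cos Δλ = +0.1157
initial course = atan2(N, D) = 72.50°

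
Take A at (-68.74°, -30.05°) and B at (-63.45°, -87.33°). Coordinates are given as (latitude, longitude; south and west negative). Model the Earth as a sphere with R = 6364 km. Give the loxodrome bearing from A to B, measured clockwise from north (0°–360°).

282.9°

Meridional parts: M(φ₁)=-1.6730, M(φ₂)=-1.4442 → ΔM = +0.2288;  Δλ = -0.9997 rad
tan C = Δλ / ΔM = -4.3702 → C = 282.89°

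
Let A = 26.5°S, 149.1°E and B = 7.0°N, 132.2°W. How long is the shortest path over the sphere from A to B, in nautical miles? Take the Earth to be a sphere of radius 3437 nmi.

cos σ = sin φ₁ sin φ₂ + cos φ₁ cos φ₂ cos Δλ
      = sin(-26.50°)sin(7.00°) + cos(-26.50°)cos(7.00°)cos(78.70°) = 0.1197
σ = 83.127° → d = Rσ = 3437·1.45083 = 4987 nmi

4987 nmi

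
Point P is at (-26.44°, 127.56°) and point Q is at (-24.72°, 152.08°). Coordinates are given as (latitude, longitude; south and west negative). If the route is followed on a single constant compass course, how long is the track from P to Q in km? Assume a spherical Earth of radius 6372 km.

2467 km

Δψ = ln[tan(π/4+φ₂/2)/tan(π/4+φ₁/2)] = +0.0333;  Δφ = +0.0300 rad,  Δλ = +0.4280 rad
q = Δφ/Δψ = 0.9019
d = R·√(Δφ² + q²Δλ²) = 6372·0.38715 = 2467 km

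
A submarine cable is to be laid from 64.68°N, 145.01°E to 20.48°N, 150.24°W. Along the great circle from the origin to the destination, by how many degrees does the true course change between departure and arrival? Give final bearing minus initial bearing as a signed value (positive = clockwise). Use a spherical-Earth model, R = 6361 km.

+49.7°

Initial bearing θ₁ = atan2(sin Δλ cos φ₂, cos φ₁ sin φ₂ − sin φ₁ cos φ₂ cos Δλ) = 104.02°
Final bearing θ₂ = (initial bearing from the destination back to the start) + 180° = 153.71°
Δθ = θ₂ − θ₁ = +49.7°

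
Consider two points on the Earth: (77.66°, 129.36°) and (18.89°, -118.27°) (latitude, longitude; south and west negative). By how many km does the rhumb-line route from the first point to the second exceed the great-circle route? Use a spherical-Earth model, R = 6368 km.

Great circle: cos σ = sin φ₁ sin φ₂ + cos φ₁ cos φ₂ cos Δλ,  σ = 1.3291 rad → d_gc = 8463.9 km
Rhumb line: Δψ = -1.8888, q = Δφ/Δψ = 0.5431, d_rh = R√(Δφ²+q²Δλ²) = 9416.2 km
Excess = 9416.2 − 8463.9 = 952.3 ≈ 952 km

952 km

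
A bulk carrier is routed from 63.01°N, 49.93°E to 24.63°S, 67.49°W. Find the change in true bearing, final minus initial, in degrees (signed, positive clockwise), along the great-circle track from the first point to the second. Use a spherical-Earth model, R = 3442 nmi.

-73.7°

At departure: θ₁ = atan2(sin Δλ cos φ₂, cos φ₁ sin φ₂ − sin φ₁ cos φ₂ cos Δλ) = 282.84°
At arrival: θ₂ = atan2(sin Δλ cos φ₁, −cos φ₂ sin φ₁ + sin φ₂ cos φ₁ cos Δλ) = 209.13°
Δθ = θ₂ − θ₁ = -73.7°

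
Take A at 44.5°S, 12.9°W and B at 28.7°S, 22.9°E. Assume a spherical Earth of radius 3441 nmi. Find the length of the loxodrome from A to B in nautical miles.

1960 nmi

Rhumb course C = atan2(Δλ, Δψ) with Δψ = ln[tan(π/4+φ₂/2)/tan(π/4+φ₁/2)] = +0.3458, Δλ = +0.6248 → C = 61.04°
d = R·|Δφ| / |cos C| = 3441·0.27576 / 0.48423 = 1960 nmi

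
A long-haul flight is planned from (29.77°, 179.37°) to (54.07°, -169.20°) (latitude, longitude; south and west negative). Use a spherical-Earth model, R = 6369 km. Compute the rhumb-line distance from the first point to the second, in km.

2856 km

Δψ = ln[tan(π/4+φ₂/2)/tan(π/4+φ₁/2)] = +0.5816;  Δφ = +0.4241 rad,  Δλ = +0.1995 rad
q = Δφ/Δψ = 0.7292
d = R·√(Δφ² + q²Δλ²) = 6369·0.44837 = 2856 km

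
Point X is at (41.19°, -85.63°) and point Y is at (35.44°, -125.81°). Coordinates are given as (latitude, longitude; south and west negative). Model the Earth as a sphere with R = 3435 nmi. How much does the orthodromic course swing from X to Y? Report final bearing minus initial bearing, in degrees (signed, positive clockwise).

-25.6°

At departure: θ₁ = atan2(sin Δλ cos φ₂, cos φ₁ sin φ₂ − sin φ₁ cos φ₂ cos Δλ) = 272.88°
At arrival: θ₂ = atan2(sin Δλ cos φ₁, −cos φ₂ sin φ₁ + sin φ₂ cos φ₁ cos Δλ) = 247.29°
Δθ = θ₂ − θ₁ = -25.6°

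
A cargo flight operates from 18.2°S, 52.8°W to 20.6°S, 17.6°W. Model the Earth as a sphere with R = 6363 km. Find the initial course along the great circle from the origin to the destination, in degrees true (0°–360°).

N = sin Δλ·cos φ₂ = +0.5396;  D = cos φ₁ sin φ₂ − sin φ₁ cos φ₂ cos Δλ = -0.0953
initial course = atan2(N, D) = 100.02°

100.0°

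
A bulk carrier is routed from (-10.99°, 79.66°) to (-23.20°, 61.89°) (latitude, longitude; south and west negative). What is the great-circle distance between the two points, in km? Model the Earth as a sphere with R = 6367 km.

Haversine: a = sin²(Δφ/2)+cos φ₁ cos φ₂ sin²(Δλ/2) = 0.03283;  σ = 2·atan2(√a,√(1−a))
σ = 20.880° → d = Rσ = 6367·0.36442 = 2320 km

2320 km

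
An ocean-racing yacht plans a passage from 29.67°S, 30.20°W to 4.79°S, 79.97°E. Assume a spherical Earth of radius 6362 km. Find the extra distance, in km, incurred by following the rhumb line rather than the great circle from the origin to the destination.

Great circle: cos σ = sin φ₁ sin φ₂ + cos φ₁ cos φ₂ cos Δλ,  σ = 1.8309 rad → d_gc = 11648.4 km
Rhumb line: Δψ = +0.4590, q = Δφ/Δψ = 0.9461, d_rh = R√(Δφ²+q²Δλ²) = 11899.1 km
Excess = 11899.1 − 11648.4 = 250.7 ≈ 251 km

251 km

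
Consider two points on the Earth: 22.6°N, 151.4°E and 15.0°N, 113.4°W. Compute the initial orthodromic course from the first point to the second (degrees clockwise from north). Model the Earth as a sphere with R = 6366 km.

N = sin Δλ·cos φ₂ = +0.9620;  D = cos φ₁ sin φ₂ − sin φ₁ cos φ₂ cos Δλ = +0.2726
initial course = atan2(N, D) = 74.18°

74.2°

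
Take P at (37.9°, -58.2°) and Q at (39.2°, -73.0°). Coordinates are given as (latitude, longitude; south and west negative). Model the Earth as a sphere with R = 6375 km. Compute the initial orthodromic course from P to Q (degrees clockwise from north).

N = sin Δλ·cos φ₂ = -0.1980;  D = cos φ₁ sin φ₂ − sin φ₁ cos φ₂ cos Δλ = +0.0385
initial course = atan2(N, D) = 281.00°

281.0°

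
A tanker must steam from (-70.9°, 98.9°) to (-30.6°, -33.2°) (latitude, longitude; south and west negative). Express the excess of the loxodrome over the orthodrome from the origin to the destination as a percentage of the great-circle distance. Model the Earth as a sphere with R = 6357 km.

17.9%

Great circle: σ = 1.2743 rad → d_gc = Rσ = 8100.6 km
Rhumb: Δφ = +0.7034, Δλ = -2.3056, Δψ = +1.2209, q = Δφ/Δψ = 0.5761 → d_rh = R√(Δφ²+q²Δλ²) = 9554.4 km
Excess = (9554.4 − 8100.6) / 8100.6 = 1453.8 / 8100.6 = 17.947% ≈ 17.9%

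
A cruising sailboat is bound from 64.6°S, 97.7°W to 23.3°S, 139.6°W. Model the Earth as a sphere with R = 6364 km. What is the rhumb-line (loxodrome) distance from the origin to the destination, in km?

Rhumb course C = atan2(Δλ, Δψ) with Δψ = ln[tan(π/4+φ₂/2)/tan(π/4+φ₁/2)] = +1.0717, Δλ = -0.7313 → C = 325.69°
d = R·|Δφ| / |cos C| = 6364·0.72082 / 0.82602 = 5554 km

5554 km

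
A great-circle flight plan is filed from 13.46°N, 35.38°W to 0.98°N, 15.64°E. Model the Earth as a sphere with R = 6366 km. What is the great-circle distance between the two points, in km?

cos σ = sin φ₁ sin φ₂ + cos φ₁ cos φ₂ cos Δλ
      = sin(13.46°)sin(0.98°) + cos(13.46°)cos(0.98°)cos(51.02°) = 0.6157
σ = 52.000° → d = Rσ = 6366·0.90757 = 5778 km

5778 km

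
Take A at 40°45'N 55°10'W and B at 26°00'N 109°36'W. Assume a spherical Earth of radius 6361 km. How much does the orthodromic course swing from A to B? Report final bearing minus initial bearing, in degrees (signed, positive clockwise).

-31.8°

Initial bearing θ₁ = atan2(sin Δλ cos φ₂, cos φ₁ sin φ₂ − sin φ₁ cos φ₂ cos Δλ) = 269.28°
Final bearing θ₂ = (initial bearing from the destination back to the start) + 180° = 237.44°
Δθ = θ₂ − θ₁ = -31.8°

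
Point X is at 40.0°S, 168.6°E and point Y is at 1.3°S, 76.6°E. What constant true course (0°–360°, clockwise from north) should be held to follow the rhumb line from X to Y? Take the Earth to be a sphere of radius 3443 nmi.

Meridional parts: M(φ₁)=-0.7629, M(φ₂)=-0.0227 → ΔM = +0.7402;  Δλ = -1.6057 rad
tan C = Δλ / ΔM = -2.1692 → C = 294.75°

294.7°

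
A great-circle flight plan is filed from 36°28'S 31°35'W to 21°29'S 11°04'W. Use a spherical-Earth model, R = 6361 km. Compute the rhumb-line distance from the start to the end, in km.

2589 km

Rhumb course C = atan2(Δλ, Δψ) with Δψ = ln[tan(π/4+φ₂/2)/tan(π/4+φ₁/2)] = +0.3003, Δλ = +0.3581 → C = 50.01°
d = R·|Δφ| / |cos C| = 6361·0.26151 / 0.64259 = 2589 km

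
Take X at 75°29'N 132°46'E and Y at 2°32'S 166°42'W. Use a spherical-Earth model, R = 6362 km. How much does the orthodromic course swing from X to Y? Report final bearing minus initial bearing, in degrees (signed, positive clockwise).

At departure: θ₁ = atan2(sin Δλ cos φ₂, cos φ₁ sin φ₂ − sin φ₁ cos φ₂ cos Δλ) = 119.24°
At arrival: θ₂ = atan2(sin Δλ cos φ₁, −cos φ₂ sin φ₁ + sin φ₂ cos φ₁ cos Δλ) = 167.35°
Δθ = θ₂ − θ₁ = +48.1°

+48.1°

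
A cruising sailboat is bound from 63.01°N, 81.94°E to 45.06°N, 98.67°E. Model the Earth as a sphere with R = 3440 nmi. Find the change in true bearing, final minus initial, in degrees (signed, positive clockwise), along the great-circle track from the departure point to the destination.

At departure: θ₁ = atan2(sin Δλ cos φ₂, cos φ₁ sin φ₂ − sin φ₁ cos φ₂ cos Δλ) = 144.16°
At arrival: θ₂ = atan2(sin Δλ cos φ₁, −cos φ₂ sin φ₁ + sin φ₂ cos φ₁ cos Δλ) = 157.90°
Δθ = θ₂ − θ₁ = +13.7°

+13.7°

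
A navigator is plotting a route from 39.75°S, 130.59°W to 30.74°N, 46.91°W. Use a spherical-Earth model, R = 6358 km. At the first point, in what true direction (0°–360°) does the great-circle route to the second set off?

N = sin Δλ·cos φ₂ = +0.8543;  D = cos φ₁ sin φ₂ − sin φ₁ cos φ₂ cos Δλ = +0.4535
initial course = atan2(N, D) = 62.04°

62.0°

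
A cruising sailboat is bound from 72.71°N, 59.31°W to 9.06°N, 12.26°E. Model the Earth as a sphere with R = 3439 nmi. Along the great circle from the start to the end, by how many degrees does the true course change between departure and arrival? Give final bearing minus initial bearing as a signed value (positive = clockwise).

+58.1°

Initial bearing θ₁ = atan2(sin Δλ cos φ₂, cos φ₁ sin φ₂ − sin φ₁ cos φ₂ cos Δλ) = 105.01°
Final bearing θ₂ = (initial bearing from the destination back to the start) + 180° = 163.10°
Δθ = θ₂ − θ₁ = +58.1°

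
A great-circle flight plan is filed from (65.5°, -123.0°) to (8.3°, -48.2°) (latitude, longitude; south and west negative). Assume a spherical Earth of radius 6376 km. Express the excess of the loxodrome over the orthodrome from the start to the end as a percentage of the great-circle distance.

Great circle: σ = 1.3295 rad → d_gc = Rσ = 8477.0 km
Rhumb: Δφ = -0.9983, Δλ = +1.3055, Δψ = -1.3819, q = Δφ/Δψ = 0.7224 → d_rh = R√(Δφ²+q²Δλ²) = 8756.6 km
Excess = (8756.6 − 8477.0) / 8477.0 = 279.6 / 8477.0 = 3.30% ≈ 3.3%

3.3%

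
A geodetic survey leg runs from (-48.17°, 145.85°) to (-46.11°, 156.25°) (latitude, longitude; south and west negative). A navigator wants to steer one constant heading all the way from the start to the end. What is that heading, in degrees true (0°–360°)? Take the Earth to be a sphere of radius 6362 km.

Meridional parts: M(φ₁)=-0.9619, M(φ₂)=-0.9090 → ΔM = +0.0529;  Δλ = +0.1815 rad
tan C = Δλ / ΔM = +3.4335 → C = 73.76°

73.8°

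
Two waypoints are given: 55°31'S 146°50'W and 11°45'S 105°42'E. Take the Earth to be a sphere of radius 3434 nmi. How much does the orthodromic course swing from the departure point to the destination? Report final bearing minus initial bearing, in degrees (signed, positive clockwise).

Initial bearing θ₁ = atan2(sin Δλ cos φ₂, cos φ₁ sin φ₂ − sin φ₁ cos φ₂ cos Δλ) = 249.05°
Final bearing θ₂ = (initial bearing from the destination back to the start) + 180° = 327.31°
Δθ = θ₂ − θ₁ = +78.3°

+78.3°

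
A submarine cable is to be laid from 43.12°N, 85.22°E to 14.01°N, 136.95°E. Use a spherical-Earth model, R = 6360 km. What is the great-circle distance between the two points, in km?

5865 km

Haversine: a = sin²(Δφ/2)+cos φ₁ cos φ₂ sin²(Δλ/2) = 0.19794;  σ = 2·atan2(√a,√(1−a))
σ = 52.834° → d = Rσ = 6360·0.92214 = 5865 km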